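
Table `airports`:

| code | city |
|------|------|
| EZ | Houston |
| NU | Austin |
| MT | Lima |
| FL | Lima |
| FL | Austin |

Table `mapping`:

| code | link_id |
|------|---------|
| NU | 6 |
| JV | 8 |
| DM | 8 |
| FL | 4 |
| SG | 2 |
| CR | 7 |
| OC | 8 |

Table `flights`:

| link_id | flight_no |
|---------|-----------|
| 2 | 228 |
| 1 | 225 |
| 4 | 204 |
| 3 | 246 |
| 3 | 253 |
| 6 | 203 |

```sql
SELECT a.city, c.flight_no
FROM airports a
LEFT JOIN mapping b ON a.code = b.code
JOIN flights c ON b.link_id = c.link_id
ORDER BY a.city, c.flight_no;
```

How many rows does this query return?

3

Joins associate left-to-right: airports LEFT JOIN mapping on code gives 5 intermediate row(s).
Then INNER JOIN `flights c` on link_id: keep only rows whose b.link_id appears in c.
Result: 3 row(s).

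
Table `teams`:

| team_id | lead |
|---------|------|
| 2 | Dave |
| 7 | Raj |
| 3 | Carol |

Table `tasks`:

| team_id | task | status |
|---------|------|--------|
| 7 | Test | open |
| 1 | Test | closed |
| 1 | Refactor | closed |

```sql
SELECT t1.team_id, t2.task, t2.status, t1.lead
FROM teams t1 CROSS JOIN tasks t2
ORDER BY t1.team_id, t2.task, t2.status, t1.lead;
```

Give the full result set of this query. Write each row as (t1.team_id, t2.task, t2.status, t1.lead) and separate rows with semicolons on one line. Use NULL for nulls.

CROSS JOIN pairs every row of `teams` with every row of `tasks`: 3 × 3 = 9 rows.

(2, Refactor, closed, Dave); (2, Test, closed, Dave); (2, Test, open, Dave); (3, Refactor, closed, Carol); (3, Test, closed, Carol); (3, Test, open, Carol); (7, Refactor, closed, Raj); (7, Test, closed, Raj); (7, Test, open, Raj)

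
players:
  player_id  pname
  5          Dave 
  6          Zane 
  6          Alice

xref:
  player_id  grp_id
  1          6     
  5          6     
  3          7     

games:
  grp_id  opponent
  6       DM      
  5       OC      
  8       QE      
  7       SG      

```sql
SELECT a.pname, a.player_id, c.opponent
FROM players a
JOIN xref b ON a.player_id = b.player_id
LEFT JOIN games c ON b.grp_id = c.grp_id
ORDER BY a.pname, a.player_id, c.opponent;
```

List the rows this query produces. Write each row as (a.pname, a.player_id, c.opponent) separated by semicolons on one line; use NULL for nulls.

Joins associate left-to-right: players INNER JOIN xref on player_id gives 1 intermediate row(s).
Then LEFT JOIN `games c` on grp_id: each of those 1 rows is kept; rows whose b.grp_id has no match in c get NULL for c's columns.

(Dave, 5, DM)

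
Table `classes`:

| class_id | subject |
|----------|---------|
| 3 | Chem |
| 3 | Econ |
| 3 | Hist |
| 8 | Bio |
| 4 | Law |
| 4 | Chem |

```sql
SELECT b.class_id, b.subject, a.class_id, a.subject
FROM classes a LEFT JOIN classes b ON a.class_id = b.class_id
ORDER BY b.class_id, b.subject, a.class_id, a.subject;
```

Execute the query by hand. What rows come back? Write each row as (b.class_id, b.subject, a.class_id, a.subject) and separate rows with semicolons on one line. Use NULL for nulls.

LEFT JOIN keeps every row from `classes a`; unmatched rows get NULL for `classes b`'s columns.
Matching on a.class_id = b.class_id.
Matched pairs: 14; unmatched a rows kept: 0.

(3, Chem, 3, Chem); (3, Chem, 3, Econ); (3, Chem, 3, Hist); (3, Econ, 3, Chem); (3, Econ, 3, Econ); (3, Econ, 3, Hist); (3, Hist, 3, Chem); (3, Hist, 3, Econ); (3, Hist, 3, Hist); (4, Chem, 4, Chem); (4, Chem, 4, Law); (4, Law, 4, Chem); (4, Law, 4, Law); (8, Bio, 8, Bio)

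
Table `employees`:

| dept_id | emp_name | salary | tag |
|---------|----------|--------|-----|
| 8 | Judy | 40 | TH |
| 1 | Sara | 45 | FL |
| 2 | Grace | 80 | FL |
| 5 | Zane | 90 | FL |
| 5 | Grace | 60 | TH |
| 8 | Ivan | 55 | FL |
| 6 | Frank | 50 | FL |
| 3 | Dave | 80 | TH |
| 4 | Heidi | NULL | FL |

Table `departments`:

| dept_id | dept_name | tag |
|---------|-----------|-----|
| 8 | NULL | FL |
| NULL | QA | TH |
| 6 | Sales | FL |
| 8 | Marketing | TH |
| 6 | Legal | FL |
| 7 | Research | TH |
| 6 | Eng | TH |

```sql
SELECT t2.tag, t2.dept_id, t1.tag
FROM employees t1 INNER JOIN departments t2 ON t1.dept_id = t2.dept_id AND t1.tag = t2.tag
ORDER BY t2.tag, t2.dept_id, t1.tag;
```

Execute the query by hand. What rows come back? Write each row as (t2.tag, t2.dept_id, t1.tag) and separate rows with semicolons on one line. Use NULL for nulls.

INNER JOIN keeps only pairs where the ON condition holds.
Matching on t1.dept_id = t2.dept_id AND t1.tag = t2.tag. A NULL in a compared column never satisfies the condition.
Matched pairs: 4.

(FL, 6, FL); (FL, 6, FL); (FL, 8, FL); (TH, 8, TH)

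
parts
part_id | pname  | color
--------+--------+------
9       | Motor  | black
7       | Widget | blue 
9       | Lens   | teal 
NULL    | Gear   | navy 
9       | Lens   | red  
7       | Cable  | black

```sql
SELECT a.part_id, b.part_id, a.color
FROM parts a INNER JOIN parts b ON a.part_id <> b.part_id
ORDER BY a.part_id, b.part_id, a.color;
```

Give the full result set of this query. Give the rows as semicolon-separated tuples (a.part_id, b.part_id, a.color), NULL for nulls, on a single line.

(7, 9, black); (7, 9, black); (7, 9, black); (7, 9, blue); (7, 9, blue); (7, 9, blue); (9, 7, black); (9, 7, black); (9, 7, red); (9, 7, red); (9, 7, teal); (9, 7, teal)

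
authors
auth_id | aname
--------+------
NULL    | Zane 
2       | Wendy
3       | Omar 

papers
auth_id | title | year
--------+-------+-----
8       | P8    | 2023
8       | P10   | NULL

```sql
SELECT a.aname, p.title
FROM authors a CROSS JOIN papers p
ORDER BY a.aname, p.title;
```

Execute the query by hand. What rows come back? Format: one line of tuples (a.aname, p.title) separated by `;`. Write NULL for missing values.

(Omar, P10); (Omar, P8); (Wendy, P10); (Wendy, P8); (Zane, P10); (Zane, P8)

CROSS JOIN pairs every row of `authors` with every row of `papers`: 3 × 2 = 6 rows.
After projecting and ordering:
a.aname | p.title
Omar | P10
Omar | P8
Wendy | P10
Wendy | P8
Zane | P10
Zane | P8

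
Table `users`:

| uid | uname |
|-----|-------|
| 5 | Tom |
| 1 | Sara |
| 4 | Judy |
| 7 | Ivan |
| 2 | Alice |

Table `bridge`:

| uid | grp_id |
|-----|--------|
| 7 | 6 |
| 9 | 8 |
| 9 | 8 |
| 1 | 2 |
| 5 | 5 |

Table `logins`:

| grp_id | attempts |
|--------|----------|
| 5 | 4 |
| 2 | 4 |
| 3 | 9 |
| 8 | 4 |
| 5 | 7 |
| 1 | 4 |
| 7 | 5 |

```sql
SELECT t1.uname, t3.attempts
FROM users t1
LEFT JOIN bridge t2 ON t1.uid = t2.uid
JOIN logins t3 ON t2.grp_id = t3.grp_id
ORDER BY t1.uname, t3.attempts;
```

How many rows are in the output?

3

Joins associate left-to-right: users LEFT JOIN bridge on uid gives 5 intermediate row(s).
Then INNER JOIN `logins t3` on grp_id: keep only rows whose t2.grp_id appears in t3.
Result: 3 row(s).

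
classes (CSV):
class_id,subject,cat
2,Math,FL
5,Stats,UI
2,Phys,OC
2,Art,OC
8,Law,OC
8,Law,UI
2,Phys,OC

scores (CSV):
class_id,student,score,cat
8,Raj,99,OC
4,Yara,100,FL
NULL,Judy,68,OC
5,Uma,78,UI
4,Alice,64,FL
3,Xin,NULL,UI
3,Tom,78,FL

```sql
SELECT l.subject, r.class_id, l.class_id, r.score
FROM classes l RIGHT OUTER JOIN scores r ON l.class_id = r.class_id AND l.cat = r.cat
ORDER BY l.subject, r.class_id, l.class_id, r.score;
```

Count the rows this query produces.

RIGHT JOIN keeps every row from `scores`; unmatched rows get NULL for `classes`'s columns.
Matching on l.class_id = r.class_id AND l.cat = r.cat. A NULL in a compared column never satisfies the condition.
Matched pairs: 2; unmatched r rows kept: 5.
Total: 2 matched + 5 padded = 7 rows.

7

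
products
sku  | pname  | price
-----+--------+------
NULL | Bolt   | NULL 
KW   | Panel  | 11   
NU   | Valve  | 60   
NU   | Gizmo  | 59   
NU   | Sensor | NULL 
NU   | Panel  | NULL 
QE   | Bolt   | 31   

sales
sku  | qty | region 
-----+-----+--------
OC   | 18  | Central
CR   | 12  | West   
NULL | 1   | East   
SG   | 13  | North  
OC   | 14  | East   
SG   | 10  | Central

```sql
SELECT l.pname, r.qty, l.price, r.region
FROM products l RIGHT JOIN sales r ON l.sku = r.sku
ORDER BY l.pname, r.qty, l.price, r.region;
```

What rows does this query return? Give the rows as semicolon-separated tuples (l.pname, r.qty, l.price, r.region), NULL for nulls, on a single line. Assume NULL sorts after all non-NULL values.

(NULL, 1, NULL, East); (NULL, 10, NULL, Central); (NULL, 12, NULL, West); (NULL, 13, NULL, North); (NULL, 14, NULL, East); (NULL, 18, NULL, Central)

RIGHT JOIN keeps every row from `sales`; unmatched rows get NULL for `products`'s columns.
Matching on l.sku = r.sku. A NULL in a compared column never satisfies the condition.
- l row (sku=NULL): no match.
- l row (sku=KW): no match.
- l row (sku=NU): no match.
- l row (sku=NU): no match.
- l row (sku=NU): no match.
- l row (sku=NU): no match.
- l row (sku=QE): no match.
- 6 row(s) from r found no l partner → padded with NULL.
After projecting and ordering:
l.pname | r.qty | l.price | r.region
NULL | 1 | NULL | East
NULL | 10 | NULL | Central
NULL | 12 | NULL | West
NULL | 13 | NULL | North
NULL | 14 | NULL | East
NULL | 18 | NULL | Central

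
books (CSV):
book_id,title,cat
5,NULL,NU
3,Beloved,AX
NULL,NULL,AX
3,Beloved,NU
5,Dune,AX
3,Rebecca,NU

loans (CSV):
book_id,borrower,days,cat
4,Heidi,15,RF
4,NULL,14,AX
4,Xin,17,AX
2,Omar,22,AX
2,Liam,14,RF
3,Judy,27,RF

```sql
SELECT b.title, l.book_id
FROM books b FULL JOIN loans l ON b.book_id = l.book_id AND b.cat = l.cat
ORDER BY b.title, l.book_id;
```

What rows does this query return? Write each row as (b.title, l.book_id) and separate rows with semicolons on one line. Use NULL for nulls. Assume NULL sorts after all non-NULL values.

FULL OUTER JOIN keeps every row from both sides; unmatched rows get NULL for the other side's columns.
Matching on b.book_id = l.book_id AND b.cat = l.cat. A NULL in a compared column never satisfies the condition.
- b[0] book_id=5, cat=NU → no match; kept with NULLs on the l side.
- b[1] book_id=3, cat=AX → no match; kept with NULLs on the l side.
- b[2] book_id=NULL, cat=AX → no match; kept with NULLs on the l side.
- b[3] book_id=3, cat=NU → no match; kept with NULLs on the l side.
- b[4] book_id=5, cat=AX → no match; kept with NULLs on the l side.
- b[5] book_id=3, cat=NU → no match; kept with NULLs on the l side.
- plus 6 unmatched l row(s), each kept with NULL b columns.

(Beloved, NULL); (Beloved, NULL); (Dune, NULL); (Rebecca, NULL); (NULL, 2); (NULL, 2); (NULL, 3); (NULL, 4); (NULL, 4); (NULL, 4); (NULL, NULL); (NULL, NULL)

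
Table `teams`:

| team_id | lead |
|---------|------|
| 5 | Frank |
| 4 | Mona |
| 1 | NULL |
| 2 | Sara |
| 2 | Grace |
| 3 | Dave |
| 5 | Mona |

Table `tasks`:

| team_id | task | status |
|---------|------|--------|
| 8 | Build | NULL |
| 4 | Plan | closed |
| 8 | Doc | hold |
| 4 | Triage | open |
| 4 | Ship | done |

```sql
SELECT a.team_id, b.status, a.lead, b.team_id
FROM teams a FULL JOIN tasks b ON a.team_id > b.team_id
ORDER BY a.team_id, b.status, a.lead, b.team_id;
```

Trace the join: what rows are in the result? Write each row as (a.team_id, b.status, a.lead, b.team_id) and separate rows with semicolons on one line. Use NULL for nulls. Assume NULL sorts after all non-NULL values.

(1, NULL, NULL, NULL); (2, NULL, Grace, NULL); (2, NULL, Sara, NULL); (3, NULL, Dave, NULL); (4, NULL, Mona, NULL); (5, closed, Frank, 4); (5, closed, Mona, 4); (5, done, Frank, 4); (5, done, Mona, 4); (5, open, Frank, 4); (5, open, Mona, 4); (NULL, hold, NULL, 8); (NULL, NULL, NULL, 8)

FULL OUTER JOIN keeps every row from both sides; unmatched rows get NULL for the other side's columns.
Matching on a.team_id > b.team_id.
Matched pairs: 6; unmatched a rows kept: 5; unmatched b rows kept: 2.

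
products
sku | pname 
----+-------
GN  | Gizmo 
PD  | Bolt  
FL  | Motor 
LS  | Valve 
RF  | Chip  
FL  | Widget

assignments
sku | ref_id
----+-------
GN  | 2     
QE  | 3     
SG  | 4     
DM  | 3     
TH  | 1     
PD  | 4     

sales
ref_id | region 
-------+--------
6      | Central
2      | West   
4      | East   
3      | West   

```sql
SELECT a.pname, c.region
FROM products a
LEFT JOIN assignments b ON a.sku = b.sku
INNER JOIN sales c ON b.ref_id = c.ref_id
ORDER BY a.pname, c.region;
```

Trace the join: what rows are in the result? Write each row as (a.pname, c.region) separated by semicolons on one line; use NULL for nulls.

(Bolt, East); (Gizmo, West)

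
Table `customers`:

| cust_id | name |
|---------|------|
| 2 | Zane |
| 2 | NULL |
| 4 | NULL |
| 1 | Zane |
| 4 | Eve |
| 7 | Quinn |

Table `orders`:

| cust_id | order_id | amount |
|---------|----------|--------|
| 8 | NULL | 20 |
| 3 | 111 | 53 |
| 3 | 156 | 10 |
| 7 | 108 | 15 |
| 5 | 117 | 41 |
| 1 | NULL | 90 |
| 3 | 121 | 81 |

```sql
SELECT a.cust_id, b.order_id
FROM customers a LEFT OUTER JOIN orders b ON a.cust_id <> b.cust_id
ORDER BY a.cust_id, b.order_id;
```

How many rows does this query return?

40

LEFT JOIN keeps every row from `customers`; unmatched rows get NULL for `orders`'s columns.
Matching on a.cust_id <> b.cust_id.
- a row (cust_id=2): matches 7 b row(s) → 7 output row(s).
- a row (cust_id=2): matches 7 b row(s) → 7 output row(s).
- a row (cust_id=4): matches 7 b row(s) → 7 output row(s).
- a row (cust_id=1): matches 6 b row(s) → 6 output row(s).
- a row (cust_id=4): matches 7 b row(s) → 7 output row(s).
- a row (cust_id=7): matches 6 b row(s) → 6 output row(s).
Total: 40 rows.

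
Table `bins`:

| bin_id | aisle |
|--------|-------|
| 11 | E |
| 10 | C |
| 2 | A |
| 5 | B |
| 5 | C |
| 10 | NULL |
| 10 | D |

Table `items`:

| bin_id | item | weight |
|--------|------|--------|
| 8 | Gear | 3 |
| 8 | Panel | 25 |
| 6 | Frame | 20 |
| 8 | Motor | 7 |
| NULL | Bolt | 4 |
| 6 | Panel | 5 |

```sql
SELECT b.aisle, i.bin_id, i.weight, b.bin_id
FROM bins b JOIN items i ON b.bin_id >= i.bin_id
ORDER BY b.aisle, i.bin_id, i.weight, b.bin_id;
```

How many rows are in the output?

20

INNER JOIN keeps only pairs where the ON condition holds.
Matching on b.bin_id >= i.bin_id. A NULL in a compared column never satisfies the condition.
Matched pairs: 20.
Total: 20 rows.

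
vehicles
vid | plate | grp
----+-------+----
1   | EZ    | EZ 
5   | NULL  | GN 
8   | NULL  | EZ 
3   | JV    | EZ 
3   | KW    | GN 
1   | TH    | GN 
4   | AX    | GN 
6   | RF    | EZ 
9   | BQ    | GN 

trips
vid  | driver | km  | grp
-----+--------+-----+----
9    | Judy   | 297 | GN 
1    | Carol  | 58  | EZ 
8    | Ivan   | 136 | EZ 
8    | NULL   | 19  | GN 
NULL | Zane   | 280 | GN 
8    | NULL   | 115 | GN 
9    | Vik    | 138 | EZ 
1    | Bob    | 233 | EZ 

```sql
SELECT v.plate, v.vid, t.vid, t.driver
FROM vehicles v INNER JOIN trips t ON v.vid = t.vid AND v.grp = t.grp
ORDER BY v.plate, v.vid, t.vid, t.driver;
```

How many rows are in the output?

4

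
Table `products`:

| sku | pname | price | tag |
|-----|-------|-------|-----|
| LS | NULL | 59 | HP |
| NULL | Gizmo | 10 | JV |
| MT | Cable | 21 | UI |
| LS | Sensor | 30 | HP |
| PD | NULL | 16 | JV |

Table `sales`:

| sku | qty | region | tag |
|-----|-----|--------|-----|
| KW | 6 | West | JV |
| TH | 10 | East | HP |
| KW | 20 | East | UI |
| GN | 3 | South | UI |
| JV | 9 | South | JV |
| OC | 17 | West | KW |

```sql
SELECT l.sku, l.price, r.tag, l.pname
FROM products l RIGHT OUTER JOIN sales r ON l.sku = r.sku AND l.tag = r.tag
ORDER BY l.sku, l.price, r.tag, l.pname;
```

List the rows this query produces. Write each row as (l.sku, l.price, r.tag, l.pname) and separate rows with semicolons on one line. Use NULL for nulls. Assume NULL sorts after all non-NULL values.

(NULL, NULL, HP, NULL); (NULL, NULL, JV, NULL); (NULL, NULL, JV, NULL); (NULL, NULL, KW, NULL); (NULL, NULL, UI, NULL); (NULL, NULL, UI, NULL)

RIGHT JOIN keeps every row from `sales`; unmatched rows get NULL for `products`'s columns.
Matching on l.sku = r.sku AND l.tag = r.tag. A NULL in a compared column never satisfies the condition.
- l (sku=LS, tag=HP) has no partner in r.
- l (sku=NULL, tag=JV) has no partner in r.
- l (sku=MT, tag=UI) has no partner in r.
- l (sku=LS, tag=HP) has no partner in r.
- l (sku=PD, tag=JV) has no partner in r.
- 6 r row(s) had no l match → kept, l columns NULL.
After projecting and ordering:
l.sku | l.price | r.tag | l.pname
NULL | NULL | HP | NULL
NULL | NULL | JV | NULL
NULL | NULL | JV | NULL
NULL | NULL | KW | NULL
NULL | NULL | UI | NULL
NULL | NULL | UI | NULL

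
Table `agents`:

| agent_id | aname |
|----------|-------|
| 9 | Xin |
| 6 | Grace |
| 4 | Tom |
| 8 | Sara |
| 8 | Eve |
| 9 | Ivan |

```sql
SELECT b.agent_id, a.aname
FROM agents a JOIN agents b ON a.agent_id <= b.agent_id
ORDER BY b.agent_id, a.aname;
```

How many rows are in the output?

INNER JOIN keeps only pairs where the ON condition holds.
Matching on a.agent_id <= b.agent_id.
Matched pairs: 23.
Total: 23 rows.

23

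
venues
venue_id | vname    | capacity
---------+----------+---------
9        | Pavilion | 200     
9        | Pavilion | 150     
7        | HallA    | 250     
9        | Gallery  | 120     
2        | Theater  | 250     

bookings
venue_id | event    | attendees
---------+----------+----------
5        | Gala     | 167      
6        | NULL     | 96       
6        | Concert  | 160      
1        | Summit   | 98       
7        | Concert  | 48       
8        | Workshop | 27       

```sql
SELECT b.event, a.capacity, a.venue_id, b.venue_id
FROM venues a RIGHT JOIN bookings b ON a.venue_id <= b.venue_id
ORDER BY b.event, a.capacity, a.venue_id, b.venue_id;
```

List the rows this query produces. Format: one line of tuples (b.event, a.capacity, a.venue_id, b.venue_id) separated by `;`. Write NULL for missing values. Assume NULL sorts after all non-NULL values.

RIGHT JOIN keeps every row from `bookings`; unmatched rows get NULL for `venues`'s columns.
Matching on a.venue_id <= b.venue_id.
- venue_id=9: no matching b row.
- venue_id=9: no matching b row.
- venue_id=7: 2 matching b row(s), so 2 row(s) emitted.
- venue_id=9: no matching b row.
- venue_id=2: 5 matching b row(s), so 5 row(s) emitted.
- 1 b row(s) had no a match → kept, a columns NULL.
After projecting and ordering:
b.event | a.capacity | a.venue_id | b.venue_id
Concert | 250 | 2 | 6
Concert | 250 | 2 | 7
Concert | 250 | 7 | 7
Gala | 250 | 2 | 5
Summit | NULL | NULL | 1
Workshop | 250 | 2 | 8
Workshop | 250 | 7 | 8
NULL | 250 | 2 | 6

(Concert, 250, 2, 6); (Concert, 250, 2, 7); (Concert, 250, 7, 7); (Gala, 250, 2, 5); (Summit, NULL, NULL, 1); (Workshop, 250, 2, 8); (Workshop, 250, 7, 8); (NULL, 250, 2, 6)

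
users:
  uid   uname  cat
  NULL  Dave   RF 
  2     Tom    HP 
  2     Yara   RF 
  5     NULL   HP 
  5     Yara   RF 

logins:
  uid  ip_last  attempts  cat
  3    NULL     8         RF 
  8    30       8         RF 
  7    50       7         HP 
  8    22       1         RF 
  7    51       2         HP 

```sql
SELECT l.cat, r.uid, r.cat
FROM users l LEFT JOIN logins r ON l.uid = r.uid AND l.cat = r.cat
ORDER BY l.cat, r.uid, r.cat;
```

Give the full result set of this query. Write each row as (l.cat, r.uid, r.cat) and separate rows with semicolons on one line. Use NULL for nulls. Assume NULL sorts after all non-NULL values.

LEFT JOIN keeps every row from `users`; unmatched rows get NULL for `logins`'s columns.
Matching on l.uid = r.uid AND l.cat = r.cat. A NULL in a compared column never satisfies the condition.
- uid=NULL, cat=RF: no r row matches, row kept with r columns NULL.
- uid=2, cat=HP: no r row matches, row kept with r columns NULL.
- uid=2, cat=RF: no r row matches, row kept with r columns NULL.
- uid=5, cat=HP: no r row matches, row kept with r columns NULL.
- uid=5, cat=RF: no r row matches, row kept with r columns NULL.
After projecting and ordering:
l.cat | r.uid | r.cat
HP | NULL | NULL
HP | NULL | NULL
RF | NULL | NULL
RF | NULL | NULL
RF | NULL | NULL

(HP, NULL, NULL); (HP, NULL, NULL); (RF, NULL, NULL); (RF, NULL, NULL); (RF, NULL, NULL)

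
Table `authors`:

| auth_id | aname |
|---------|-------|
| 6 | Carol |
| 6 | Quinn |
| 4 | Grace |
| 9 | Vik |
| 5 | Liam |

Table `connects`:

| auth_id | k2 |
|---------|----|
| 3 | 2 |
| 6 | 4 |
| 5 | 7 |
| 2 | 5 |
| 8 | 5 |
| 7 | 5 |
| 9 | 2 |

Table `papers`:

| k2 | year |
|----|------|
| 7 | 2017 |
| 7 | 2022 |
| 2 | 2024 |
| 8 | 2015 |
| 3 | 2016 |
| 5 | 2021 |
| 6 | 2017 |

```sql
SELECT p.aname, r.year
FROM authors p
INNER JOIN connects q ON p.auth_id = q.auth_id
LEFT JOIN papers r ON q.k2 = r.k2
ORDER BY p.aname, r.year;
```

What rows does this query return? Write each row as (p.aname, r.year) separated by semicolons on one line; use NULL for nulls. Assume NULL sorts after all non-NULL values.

(Carol, NULL); (Liam, 2017); (Liam, 2022); (Quinn, NULL); (Vik, 2024)

Step 1 — p INNER JOIN q on auth_id → 4 row(s).
Then LEFT JOIN `papers r` on k2: each of those 4 rows is kept; rows whose q.k2 has no match in r get NULL for r's columns.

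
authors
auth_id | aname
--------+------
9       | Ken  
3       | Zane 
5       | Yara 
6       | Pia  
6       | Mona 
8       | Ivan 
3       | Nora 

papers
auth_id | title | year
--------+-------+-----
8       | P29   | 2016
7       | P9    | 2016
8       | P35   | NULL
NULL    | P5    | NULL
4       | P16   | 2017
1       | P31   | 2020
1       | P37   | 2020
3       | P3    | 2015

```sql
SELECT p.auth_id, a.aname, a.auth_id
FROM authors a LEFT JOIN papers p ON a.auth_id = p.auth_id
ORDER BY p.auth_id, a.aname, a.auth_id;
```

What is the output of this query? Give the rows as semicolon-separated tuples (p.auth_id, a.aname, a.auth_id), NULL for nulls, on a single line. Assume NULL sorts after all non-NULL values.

LEFT JOIN keeps every row from `authors`; unmatched rows get NULL for `papers`'s columns.
Matching on a.auth_id = p.auth_id. A NULL in a compared column never satisfies the condition.
Matched pairs: 4; unmatched a rows kept: 4.

(3, Nora, 3); (3, Zane, 3); (8, Ivan, 8); (8, Ivan, 8); (NULL, Ken, 9); (NULL, Mona, 6); (NULL, Pia, 6); (NULL, Yara, 5)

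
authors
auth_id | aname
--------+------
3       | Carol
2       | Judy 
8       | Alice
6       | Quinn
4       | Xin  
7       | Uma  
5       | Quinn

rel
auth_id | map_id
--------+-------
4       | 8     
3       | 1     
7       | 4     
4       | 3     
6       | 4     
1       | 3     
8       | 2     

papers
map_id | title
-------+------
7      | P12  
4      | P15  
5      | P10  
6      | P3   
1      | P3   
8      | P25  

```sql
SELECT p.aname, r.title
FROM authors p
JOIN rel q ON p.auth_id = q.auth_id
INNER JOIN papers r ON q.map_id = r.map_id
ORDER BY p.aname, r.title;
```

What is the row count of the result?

4

Joins associate left-to-right: authors INNER JOIN rel on auth_id gives 6 intermediate row(s).
Then INNER JOIN `papers r` on map_id: keep only rows whose q.map_id appears in r.
Result: 4 row(s).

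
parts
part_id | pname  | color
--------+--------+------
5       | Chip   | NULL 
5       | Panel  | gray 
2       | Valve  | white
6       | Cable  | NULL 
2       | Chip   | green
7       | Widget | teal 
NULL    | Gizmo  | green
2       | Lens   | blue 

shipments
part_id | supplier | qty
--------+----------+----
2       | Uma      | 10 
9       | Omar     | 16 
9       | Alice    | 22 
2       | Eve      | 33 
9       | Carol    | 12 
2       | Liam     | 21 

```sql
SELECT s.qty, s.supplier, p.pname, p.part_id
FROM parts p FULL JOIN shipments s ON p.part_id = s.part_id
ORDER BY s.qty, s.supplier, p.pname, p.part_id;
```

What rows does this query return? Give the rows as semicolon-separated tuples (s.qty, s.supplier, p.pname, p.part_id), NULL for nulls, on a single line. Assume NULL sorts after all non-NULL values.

(10, Uma, Chip, 2); (10, Uma, Lens, 2); (10, Uma, Valve, 2); (12, Carol, NULL, NULL); (16, Omar, NULL, NULL); (21, Liam, Chip, 2); (21, Liam, Lens, 2); (21, Liam, Valve, 2); (22, Alice, NULL, NULL); (33, Eve, Chip, 2); (33, Eve, Lens, 2); (33, Eve, Valve, 2); (NULL, NULL, Cable, 6); (NULL, NULL, Chip, 5); (NULL, NULL, Gizmo, NULL); (NULL, NULL, Panel, 5); (NULL, NULL, Widget, 7)

FULL OUTER JOIN keeps every row from both sides; unmatched rows get NULL for the other side's columns.
Matching on p.part_id = s.part_id. A NULL in a compared column never satisfies the condition.
Matched pairs: 9; unmatched p rows kept: 5; unmatched s rows kept: 3.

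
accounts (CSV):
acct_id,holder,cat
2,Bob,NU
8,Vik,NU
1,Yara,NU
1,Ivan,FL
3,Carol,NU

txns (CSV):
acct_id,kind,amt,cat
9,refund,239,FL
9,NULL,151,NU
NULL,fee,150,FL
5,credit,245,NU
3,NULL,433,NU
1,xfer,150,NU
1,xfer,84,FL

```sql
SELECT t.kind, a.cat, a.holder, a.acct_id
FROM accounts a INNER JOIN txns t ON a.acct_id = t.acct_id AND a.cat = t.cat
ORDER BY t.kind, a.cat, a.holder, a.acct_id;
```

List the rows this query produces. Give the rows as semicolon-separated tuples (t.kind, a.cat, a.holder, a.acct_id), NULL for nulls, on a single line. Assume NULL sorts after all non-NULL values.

INNER JOIN keeps only pairs where the ON condition holds.
Matching on a.acct_id = t.acct_id AND a.cat = t.cat. A NULL in a compared column never satisfies the condition.
Matched pairs: 3.

(xfer, FL, Ivan, 1); (xfer, NU, Yara, 1); (NULL, NU, Carol, 3)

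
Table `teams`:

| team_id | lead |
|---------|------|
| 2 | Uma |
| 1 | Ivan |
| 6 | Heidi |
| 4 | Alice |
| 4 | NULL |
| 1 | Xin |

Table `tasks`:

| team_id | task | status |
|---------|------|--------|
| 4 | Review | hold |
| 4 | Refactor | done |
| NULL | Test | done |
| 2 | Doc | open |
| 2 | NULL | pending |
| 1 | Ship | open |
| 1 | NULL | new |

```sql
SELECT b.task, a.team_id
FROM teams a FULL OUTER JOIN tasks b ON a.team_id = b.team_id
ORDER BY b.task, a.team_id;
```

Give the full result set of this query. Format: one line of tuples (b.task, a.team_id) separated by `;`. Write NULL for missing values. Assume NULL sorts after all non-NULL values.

(Doc, 2); (Refactor, 4); (Refactor, 4); (Review, 4); (Review, 4); (Ship, 1); (Ship, 1); (Test, NULL); (NULL, 1); (NULL, 1); (NULL, 2); (NULL, 6)

FULL OUTER JOIN keeps every row from both sides; unmatched rows get NULL for the other side's columns.
Matching on a.team_id = b.team_id. A NULL in a compared column never satisfies the condition.
Matched pairs: 10; unmatched a rows kept: 1; unmatched b rows kept: 1.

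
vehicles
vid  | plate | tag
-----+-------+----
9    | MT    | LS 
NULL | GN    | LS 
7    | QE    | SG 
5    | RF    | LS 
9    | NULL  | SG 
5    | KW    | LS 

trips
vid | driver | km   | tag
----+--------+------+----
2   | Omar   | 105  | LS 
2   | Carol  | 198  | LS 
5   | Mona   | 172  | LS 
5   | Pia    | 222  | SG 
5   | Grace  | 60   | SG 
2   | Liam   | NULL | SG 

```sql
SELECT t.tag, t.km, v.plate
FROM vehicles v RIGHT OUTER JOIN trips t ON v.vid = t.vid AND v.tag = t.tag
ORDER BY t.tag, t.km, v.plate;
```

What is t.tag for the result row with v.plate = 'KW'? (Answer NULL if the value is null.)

RIGHT JOIN keeps every row from `trips`; unmatched rows get NULL for `vehicles`'s columns.
Matching on v.vid = t.vid AND v.tag = t.tag. A NULL in a compared column never satisfies the condition.
- v[0] vid=9, tag=LS → no match.
- v[1] vid=NULL, tag=LS → no match.
- v[2] vid=7, tag=SG → no match.
- v[3] vid=5, tag=LS → 1 match(es) in t → 1 row(s).
- v[4] vid=9, tag=SG → no match.
- v[5] vid=5, tag=LS → 1 match(es) in t → 1 row(s).
- 5 t row(s) had no v match → kept, v columns NULL.

LS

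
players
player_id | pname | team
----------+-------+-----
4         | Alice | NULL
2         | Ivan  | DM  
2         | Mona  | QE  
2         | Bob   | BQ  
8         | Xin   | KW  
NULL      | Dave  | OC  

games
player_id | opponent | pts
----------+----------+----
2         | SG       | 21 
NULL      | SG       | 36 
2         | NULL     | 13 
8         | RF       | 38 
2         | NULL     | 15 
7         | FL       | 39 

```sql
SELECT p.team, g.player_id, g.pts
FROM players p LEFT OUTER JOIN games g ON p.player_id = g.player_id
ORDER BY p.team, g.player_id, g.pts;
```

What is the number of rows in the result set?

12

LEFT JOIN keeps every row from `players`; unmatched rows get NULL for `games`'s columns.
Matching on p.player_id = g.player_id. A NULL in a compared column never satisfies the condition.
Matched pairs: 10; unmatched p rows kept: 2.
Total: 10 matched + 2 padded = 12 rows.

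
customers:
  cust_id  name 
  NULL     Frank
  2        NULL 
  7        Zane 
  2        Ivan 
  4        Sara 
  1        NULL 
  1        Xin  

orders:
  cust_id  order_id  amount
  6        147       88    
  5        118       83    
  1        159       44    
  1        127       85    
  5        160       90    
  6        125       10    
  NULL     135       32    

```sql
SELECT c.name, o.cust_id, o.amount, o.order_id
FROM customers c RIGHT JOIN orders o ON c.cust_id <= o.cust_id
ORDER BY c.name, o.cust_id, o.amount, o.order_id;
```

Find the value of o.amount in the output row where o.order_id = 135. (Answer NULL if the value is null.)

32

RIGHT JOIN keeps every row from `orders`; unmatched rows get NULL for `customers`'s columns.
Matching on c.cust_id <= o.cust_id. A NULL in a compared column never satisfies the condition.
- c[0] cust_id=NULL → no match.
- c[1] cust_id=2 → 4 match(es) in o → 4 row(s).
- c[2] cust_id=7 → no match.
- c[3] cust_id=2 → 4 match(es) in o → 4 row(s).
- c[4] cust_id=4 → 4 match(es) in o → 4 row(s).
- c[5] cust_id=1 → 6 match(es) in o → 6 row(s).
- c[6] cust_id=1 → 6 match(es) in o → 6 row(s).
- 1 row(s) from o found no c partner → padded with NULL.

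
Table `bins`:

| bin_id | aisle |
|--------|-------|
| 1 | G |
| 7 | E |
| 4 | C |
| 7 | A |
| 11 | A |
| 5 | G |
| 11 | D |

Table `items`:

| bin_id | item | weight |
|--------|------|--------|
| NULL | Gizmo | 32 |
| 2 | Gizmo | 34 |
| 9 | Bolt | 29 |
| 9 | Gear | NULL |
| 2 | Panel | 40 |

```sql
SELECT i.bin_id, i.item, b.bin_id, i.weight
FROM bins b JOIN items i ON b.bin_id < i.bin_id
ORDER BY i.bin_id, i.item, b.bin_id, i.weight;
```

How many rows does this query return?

INNER JOIN keeps only pairs where the ON condition holds.
Matching on b.bin_id < i.bin_id. A NULL in a compared column never satisfies the condition.
- b row (bin_id=1): matches 4 i row(s) → 4 output row(s).
- b row (bin_id=7): matches 2 i row(s) → 2 output row(s).
- b row (bin_id=4): matches 2 i row(s) → 2 output row(s).
- b row (bin_id=7): matches 2 i row(s) → 2 output row(s).
- b row (bin_id=11): no match → dropped.
- b row (bin_id=5): matches 2 i row(s) → 2 output row(s).
- b row (bin_id=11): no match → dropped.
Total: 12 rows.

12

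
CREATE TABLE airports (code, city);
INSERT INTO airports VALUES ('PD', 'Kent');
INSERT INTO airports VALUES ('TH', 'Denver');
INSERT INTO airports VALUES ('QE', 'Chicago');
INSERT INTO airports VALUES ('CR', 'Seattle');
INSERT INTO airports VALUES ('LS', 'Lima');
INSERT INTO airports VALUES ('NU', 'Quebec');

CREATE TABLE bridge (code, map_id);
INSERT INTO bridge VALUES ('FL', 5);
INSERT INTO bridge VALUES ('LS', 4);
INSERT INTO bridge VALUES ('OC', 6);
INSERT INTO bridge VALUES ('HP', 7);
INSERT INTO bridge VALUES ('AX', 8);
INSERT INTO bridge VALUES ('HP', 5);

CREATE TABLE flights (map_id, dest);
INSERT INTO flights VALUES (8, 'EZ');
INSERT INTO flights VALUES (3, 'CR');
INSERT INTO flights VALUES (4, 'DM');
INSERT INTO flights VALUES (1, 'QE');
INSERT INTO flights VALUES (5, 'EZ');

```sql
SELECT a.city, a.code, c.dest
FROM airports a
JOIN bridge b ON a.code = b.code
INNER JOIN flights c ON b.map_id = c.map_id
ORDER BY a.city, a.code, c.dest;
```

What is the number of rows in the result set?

Evaluate left to right. First `airports a INNER JOIN bridge b` on code: 1 row(s).
Then INNER JOIN `flights c` on map_id: keep only rows whose b.map_id appears in c.
Result: 1 row(s).

1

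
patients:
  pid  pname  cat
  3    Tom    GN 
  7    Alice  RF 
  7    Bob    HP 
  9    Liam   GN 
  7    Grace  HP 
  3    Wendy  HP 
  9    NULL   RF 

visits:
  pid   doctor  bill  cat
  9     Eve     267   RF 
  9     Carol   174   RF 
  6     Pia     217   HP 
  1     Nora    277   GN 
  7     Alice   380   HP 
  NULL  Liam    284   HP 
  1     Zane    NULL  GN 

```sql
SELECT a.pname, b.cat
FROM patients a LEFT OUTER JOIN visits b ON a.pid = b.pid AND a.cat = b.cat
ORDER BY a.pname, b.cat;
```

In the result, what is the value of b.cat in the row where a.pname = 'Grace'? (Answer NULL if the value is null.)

HP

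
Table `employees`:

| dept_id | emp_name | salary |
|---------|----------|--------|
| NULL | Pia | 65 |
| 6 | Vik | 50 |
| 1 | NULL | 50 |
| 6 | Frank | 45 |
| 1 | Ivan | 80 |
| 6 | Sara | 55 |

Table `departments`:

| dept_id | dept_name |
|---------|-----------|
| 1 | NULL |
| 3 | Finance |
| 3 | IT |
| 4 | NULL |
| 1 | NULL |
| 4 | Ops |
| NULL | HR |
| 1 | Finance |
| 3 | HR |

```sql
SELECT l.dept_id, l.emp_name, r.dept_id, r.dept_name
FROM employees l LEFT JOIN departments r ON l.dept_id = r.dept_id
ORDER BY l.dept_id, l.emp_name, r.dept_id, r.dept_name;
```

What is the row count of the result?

10

LEFT JOIN keeps every row from `employees`; unmatched rows get NULL for `departments`'s columns.
Matching on l.dept_id = r.dept_id. A NULL in a compared column never satisfies the condition.
- l (dept_id=NULL) has no partner → padded with NULL.
- l (dept_id=6) has no partner → padded with NULL.
- l (dept_id=1) pairs with 3 row(s) of r.
- l (dept_id=6) has no partner → padded with NULL.
- l (dept_id=1) pairs with 3 row(s) of r.
- l (dept_id=6) has no partner → padded with NULL.
Total: 6 matched + 4 padded = 10 rows.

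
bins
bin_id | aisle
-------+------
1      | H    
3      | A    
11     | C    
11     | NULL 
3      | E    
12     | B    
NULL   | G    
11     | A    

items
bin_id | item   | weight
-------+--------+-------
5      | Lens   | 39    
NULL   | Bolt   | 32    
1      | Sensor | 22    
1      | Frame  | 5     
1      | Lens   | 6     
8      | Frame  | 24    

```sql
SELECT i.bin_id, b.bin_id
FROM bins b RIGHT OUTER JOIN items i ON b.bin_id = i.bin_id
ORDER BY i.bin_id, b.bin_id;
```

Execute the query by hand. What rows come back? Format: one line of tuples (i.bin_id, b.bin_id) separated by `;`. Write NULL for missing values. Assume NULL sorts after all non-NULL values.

RIGHT JOIN keeps every row from `items`; unmatched rows get NULL for `bins`'s columns.
Matching on b.bin_id = i.bin_id. A NULL in a compared column never satisfies the condition.
Matched pairs: 3; unmatched i rows kept: 3.

(1, 1); (1, 1); (1, 1); (5, NULL); (8, NULL); (NULL, NULL)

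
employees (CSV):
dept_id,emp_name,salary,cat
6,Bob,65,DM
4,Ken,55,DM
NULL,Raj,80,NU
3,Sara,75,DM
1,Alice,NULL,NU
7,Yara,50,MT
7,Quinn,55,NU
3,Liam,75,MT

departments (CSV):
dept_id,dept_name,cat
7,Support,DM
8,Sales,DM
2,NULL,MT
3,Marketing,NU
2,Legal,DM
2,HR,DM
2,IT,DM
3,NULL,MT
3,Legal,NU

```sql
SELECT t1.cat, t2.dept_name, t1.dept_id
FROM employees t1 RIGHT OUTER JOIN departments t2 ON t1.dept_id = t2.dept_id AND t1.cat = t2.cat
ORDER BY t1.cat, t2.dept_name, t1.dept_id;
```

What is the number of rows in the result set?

RIGHT JOIN keeps every row from `departments`; unmatched rows get NULL for `employees`'s columns.
Matching on t1.dept_id = t2.dept_id AND t1.cat = t2.cat. A NULL in a compared column never satisfies the condition.
Matched pairs: 1; unmatched t2 rows kept: 8.
Total: 1 matched + 8 padded = 9 rows.

9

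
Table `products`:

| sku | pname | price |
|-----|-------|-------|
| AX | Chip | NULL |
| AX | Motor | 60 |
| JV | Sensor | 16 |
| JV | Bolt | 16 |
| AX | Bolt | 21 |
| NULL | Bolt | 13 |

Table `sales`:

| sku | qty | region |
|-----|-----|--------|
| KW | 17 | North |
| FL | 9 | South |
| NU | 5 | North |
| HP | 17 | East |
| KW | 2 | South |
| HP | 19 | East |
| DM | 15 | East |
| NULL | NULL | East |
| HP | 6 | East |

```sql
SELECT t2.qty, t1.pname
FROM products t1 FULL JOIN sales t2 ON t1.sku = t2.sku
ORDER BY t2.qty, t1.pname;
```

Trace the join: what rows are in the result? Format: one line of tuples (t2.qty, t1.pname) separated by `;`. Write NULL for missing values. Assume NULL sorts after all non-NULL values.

(2, NULL); (5, NULL); (6, NULL); (9, NULL); (15, NULL); (17, NULL); (17, NULL); (19, NULL); (NULL, Bolt); (NULL, Bolt); (NULL, Bolt); (NULL, Chip); (NULL, Motor); (NULL, Sensor); (NULL, NULL)

FULL OUTER JOIN keeps every row from both sides; unmatched rows get NULL for the other side's columns.
Matching on t1.sku = t2.sku. A NULL in a compared column never satisfies the condition.
- t1 row (sku=AX): no match → kept, t2 columns NULL.
- t1 row (sku=AX): no match → kept, t2 columns NULL.
- t1 row (sku=JV): no match → kept, t2 columns NULL.
- t1 row (sku=JV): no match → kept, t2 columns NULL.
- t1 row (sku=AX): no match → kept, t2 columns NULL.
- t1 row (sku=NULL): no match → kept, t2 columns NULL.
- 9 t2 row(s) had no t1 match → kept, t1 columns NULL.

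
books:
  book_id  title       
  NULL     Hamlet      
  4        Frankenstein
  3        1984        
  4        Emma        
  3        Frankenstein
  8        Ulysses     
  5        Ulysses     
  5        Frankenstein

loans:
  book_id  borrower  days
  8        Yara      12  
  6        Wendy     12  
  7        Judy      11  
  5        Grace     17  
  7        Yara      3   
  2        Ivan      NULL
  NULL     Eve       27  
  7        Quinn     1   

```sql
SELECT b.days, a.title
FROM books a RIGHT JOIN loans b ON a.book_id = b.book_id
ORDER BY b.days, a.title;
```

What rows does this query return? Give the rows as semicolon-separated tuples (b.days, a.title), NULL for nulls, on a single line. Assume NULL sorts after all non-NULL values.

(1, NULL); (3, NULL); (11, NULL); (12, Ulysses); (12, NULL); (17, Frankenstein); (17, Ulysses); (27, NULL); (NULL, NULL)

RIGHT JOIN keeps every row from `loans`; unmatched rows get NULL for `books`'s columns.
Matching on a.book_id = b.book_id. A NULL in a compared column never satisfies the condition.
Matched pairs: 3; unmatched b rows kept: 6.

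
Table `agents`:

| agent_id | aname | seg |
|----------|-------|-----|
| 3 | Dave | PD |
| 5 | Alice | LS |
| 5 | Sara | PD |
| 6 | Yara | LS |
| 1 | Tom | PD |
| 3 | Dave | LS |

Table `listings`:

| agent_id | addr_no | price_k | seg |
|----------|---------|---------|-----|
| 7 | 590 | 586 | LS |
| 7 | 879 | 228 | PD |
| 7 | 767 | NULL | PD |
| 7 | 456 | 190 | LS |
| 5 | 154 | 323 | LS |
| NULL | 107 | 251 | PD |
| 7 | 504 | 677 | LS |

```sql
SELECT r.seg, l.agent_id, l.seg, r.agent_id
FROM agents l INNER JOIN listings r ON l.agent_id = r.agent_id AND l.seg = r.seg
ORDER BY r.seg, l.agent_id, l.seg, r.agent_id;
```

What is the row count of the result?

1

INNER JOIN keeps only pairs where the ON condition holds.
Matching on l.agent_id = r.agent_id AND l.seg = r.seg. A NULL in a compared column never satisfies the condition.
- l[0] agent_id=3, seg=PD → no match; dropped.
- l[1] agent_id=5, seg=LS → 1 match(es) in r → 1 row(s).
- l[2] agent_id=5, seg=PD → no match; dropped.
- l[3] agent_id=6, seg=LS → no match; dropped.
- l[4] agent_id=1, seg=PD → no match; dropped.
- l[5] agent_id=3, seg=LS → no match; dropped.
Total: 1 rows.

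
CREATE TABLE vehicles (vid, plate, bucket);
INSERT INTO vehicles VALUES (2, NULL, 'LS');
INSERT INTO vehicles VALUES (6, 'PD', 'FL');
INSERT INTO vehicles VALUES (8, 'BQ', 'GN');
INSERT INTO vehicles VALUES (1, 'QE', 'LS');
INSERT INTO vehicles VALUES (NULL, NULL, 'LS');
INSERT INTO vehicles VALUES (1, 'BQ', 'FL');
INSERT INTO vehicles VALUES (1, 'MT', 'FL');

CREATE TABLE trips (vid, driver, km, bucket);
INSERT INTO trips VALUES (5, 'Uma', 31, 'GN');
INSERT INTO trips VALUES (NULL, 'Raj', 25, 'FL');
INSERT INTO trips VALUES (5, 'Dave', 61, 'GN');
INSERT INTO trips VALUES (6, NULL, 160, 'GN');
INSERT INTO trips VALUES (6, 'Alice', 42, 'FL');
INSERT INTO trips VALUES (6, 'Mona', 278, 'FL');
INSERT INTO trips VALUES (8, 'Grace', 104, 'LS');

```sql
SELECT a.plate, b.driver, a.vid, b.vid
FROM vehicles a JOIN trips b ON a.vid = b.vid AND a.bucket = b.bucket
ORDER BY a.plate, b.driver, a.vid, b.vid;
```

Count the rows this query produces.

2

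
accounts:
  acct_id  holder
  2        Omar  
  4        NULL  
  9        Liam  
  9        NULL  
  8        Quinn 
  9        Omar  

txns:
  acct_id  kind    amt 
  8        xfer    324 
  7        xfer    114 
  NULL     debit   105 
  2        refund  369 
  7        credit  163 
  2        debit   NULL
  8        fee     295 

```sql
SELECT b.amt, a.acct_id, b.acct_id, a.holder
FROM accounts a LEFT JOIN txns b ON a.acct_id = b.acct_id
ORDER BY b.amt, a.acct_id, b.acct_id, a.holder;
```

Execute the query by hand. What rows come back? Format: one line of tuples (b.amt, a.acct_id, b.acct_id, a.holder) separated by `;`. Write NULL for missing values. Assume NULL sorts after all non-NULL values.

(295, 8, 8, Quinn); (324, 8, 8, Quinn); (369, 2, 2, Omar); (NULL, 2, 2, Omar); (NULL, 4, NULL, NULL); (NULL, 9, NULL, Liam); (NULL, 9, NULL, Omar); (NULL, 9, NULL, NULL)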